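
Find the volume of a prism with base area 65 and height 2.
Volume = base area * height
Volume = 65 * 2
Volume = 130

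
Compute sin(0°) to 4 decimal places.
sin(0 degrees) = 0
Decimal approximation: 0.0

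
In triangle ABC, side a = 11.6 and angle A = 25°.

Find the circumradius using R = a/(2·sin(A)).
R = a/(2·sin(A)) = 11.6/(2·sin(25°))
R = 11.6/(2·0.422618) = 11.6/0.845237 = 13.72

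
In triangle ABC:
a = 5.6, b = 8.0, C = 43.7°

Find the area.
Using A = ½ab·sin(C):
A = ½·5.6·8.0·sin(43.7°) = ½·44.8·0.690882 = 15.48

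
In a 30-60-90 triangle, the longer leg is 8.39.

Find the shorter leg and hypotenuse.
In a 30-60-90 triangle, sides are in ratio 1 : √3 : 2.
Long leg = short leg·√3  →  short leg = 8.39/√3 = 4.844
Hypotenuse = 2·(short leg) = 2·8.39/√3 = 9.688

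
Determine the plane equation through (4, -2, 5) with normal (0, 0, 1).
d = n·P = (0)(4) + (0)(-2) + (1)(5) = 5
Plane: z = 5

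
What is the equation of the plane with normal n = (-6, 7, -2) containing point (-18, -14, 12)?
d = n·P = (-6)(-18) + (7)(-14) + (-2)(12) = -14
Plane: -6x + 7y - 2z = -14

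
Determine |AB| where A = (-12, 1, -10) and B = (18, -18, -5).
d = √[(30)² + (-19)² + (5)²] = √1286 = 35.86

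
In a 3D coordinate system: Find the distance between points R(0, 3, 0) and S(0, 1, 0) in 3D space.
d = √[(0)² + (-2)² + (0)²] = √4 = 2.0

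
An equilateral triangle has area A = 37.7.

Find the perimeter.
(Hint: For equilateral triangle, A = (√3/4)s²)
A = (√3/4)s²  →  s² = 4A/√3 = 4·37.7/√3 = 87.0644
s = 9.33083
Perimeter = 3s = 27.99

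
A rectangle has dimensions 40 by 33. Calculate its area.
Area = length * width
Area = 40 * 33
Area = 1320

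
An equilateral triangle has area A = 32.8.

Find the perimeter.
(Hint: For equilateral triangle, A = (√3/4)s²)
A = (√3/4)s²  →  s² = 4A/√3 = 4·32.8/√3 = 75.7484
s = 8.70335
Perimeter = 3s = 26.11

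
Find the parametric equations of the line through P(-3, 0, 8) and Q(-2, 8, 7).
Direction vector d = Q - P = (1, 8, -1)
x = -3 + t, y = 0 + 8t, z = 8 - t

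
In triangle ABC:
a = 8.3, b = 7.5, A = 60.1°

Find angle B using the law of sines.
sin(B)/b = sin(A)/a
sin(B) = b·sin(A)/a = 7.5·sin(60.1°)/8.3 = 0.783340
B = arcsin(0.783340) = 51.57°  (b ≤ a, so B ≤ A and the acute solution is unique)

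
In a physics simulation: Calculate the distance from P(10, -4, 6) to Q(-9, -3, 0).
d = √[(-19)² + (1)² + (-6)²] = √398 = 19.95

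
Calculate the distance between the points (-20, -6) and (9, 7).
Using the distance formula: d = sqrt((x₂-x₁)² + (y₂-y₁)²)
dx = 9 - (-20) = 29
dy = 7 - (-6) = 13
d = sqrt(29² + 13²) = sqrt(841 + 169) = sqrt(1010) = 31.78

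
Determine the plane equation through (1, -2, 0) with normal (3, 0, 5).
d = n·P = (3)(1) + (0)(-2) + (5)(0) = 3
Plane: 3x + 5z = 3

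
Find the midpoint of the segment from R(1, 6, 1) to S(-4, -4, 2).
Midpoint = ((1-4)/2, (6-4)/2, (1+2)/2) = (-1.5, 1, 1.5)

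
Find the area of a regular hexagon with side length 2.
For a regular 6-gon with side length s = 2:
Apothem a = s / (2*tan(pi/6)) = 2 / (2*tan(pi/6)) ≈ 1.7321
Perimeter P = 6 * 2 = 12
Area = (1/2) * P * a = (1/2) * 12 * 1.7321 = 10.39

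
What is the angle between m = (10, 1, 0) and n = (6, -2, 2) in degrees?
m·n = 58, |m|² = 101, |n|² = 44
cos θ = 58/√4444 ≈ 0.87
θ ≈ 29.54°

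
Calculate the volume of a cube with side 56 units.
Volume = s³
Volume = 56³
Volume = 175616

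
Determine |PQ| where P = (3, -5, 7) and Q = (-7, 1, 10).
d = √[(-10)² + (6)² + (3)²] = √145 = 12.04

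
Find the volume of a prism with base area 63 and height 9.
Volume = base area * height
Volume = 63 * 9
Volume = 567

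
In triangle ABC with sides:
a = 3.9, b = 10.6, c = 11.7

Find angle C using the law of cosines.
cos(C) = (a² + b² - c²)/(2ab)
cos(C) = (3.9² + 10.6² - 11.7²)/(2·3.9·10.6) = -9.32/82.68 = -0.112724
C = arccos(-0.112724) = 96.47°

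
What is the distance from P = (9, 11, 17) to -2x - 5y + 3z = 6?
d = |(-2)(9) + (-5)(11) + 3(17) - (6)| / √((-2)² + (-5)² + 3²) = 28/√38 = 4.542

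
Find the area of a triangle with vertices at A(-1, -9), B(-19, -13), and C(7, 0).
Using the coordinate formula: Area = (1/2)|x₁(y₂-y₃) + x₂(y₃-y₁) + x₃(y₁-y₂)|
Area = (1/2)|(-1)((-13)-0) + (-19)(0-(-9)) + 7((-9)-(-13))|
Area = (1/2)|(-1)*(-13) + (-19)*9 + 7*4|
Area = (1/2)|13 + (-171) + 28|
Area = (1/2)*130 = 65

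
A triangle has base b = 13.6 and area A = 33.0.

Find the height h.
A = ½bh  →  h = 2A/b
h = 2·33.0/13.6 = 4.853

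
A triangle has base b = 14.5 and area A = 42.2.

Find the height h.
A = ½bh  →  h = 2A/b
h = 2·42.2/14.5 = 5.821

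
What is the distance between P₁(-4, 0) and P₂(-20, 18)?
Using the distance formula: d = sqrt((x₂-x₁)² + (y₂-y₁)²)
dx = (-20) - (-4) = -16
dy = 18 - 0 = 18
d = sqrt((-16)² + 18²) = sqrt(256 + 324) = sqrt(580) = 24.08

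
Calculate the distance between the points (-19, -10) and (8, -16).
Using the distance formula: d = sqrt((x₂-x₁)² + (y₂-y₁)²)
dx = 8 - (-19) = 27
dy = (-16) - (-10) = -6
d = sqrt(27² + (-6)²) = sqrt(729 + 36) = sqrt(765) = 27.66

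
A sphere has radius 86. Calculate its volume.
Volume = (4/3) * pi * r³
Volume = (4/3) * pi * 86³
Volume = (4/3) * pi * 636056
Volume = 2664305.14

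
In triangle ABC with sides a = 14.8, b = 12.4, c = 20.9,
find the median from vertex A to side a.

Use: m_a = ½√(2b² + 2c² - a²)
m_a = ½√(2·12.4² + 2·20.9² - 14.8²)
m_a = ½√(307.52 + 873.62 - 219.04) = ½√962.1 = 15.51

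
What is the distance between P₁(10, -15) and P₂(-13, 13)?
Using the distance formula: d = sqrt((x₂-x₁)² + (y₂-y₁)²)
dx = (-13) - 10 = -23
dy = 13 - (-15) = 28
d = sqrt((-23)² + 28²) = sqrt(529 + 784) = sqrt(1313) = 36.24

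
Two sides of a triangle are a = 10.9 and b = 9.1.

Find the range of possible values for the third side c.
By the triangle inequality: |a - b| < c < a + b
|10.9 - 9.1| < c < 10.9 + 9.1
1.8 < c < 20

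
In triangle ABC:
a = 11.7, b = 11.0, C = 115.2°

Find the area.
Using A = ½ab·sin(C):
A = ½·11.7·11.0·sin(115.2°) = ½·128.7·0.904827 = 58.23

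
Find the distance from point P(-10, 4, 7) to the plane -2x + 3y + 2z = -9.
d = |(-2)(-10) + 3(4) + 2(7) - (-9)| / √((-2)² + 3² + 2²) = 55/√17 = 13.34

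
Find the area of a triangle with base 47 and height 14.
Area = (1/2) * base * height
Area = (1/2) * 47 * 14
Area = 329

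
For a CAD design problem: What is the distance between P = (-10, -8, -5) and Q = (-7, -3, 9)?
d = √[(3)² + (5)² + (14)²] = √230 = 15.17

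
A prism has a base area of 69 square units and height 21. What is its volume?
Volume = base area * height
Volume = 69 * 21
Volume = 1449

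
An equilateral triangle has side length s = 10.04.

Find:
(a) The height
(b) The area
(a) Height h = s·√3/2 = 10.04·√3/2 = 8.695
(b) Area = (√3/4)·s² = (√3/4)·10.04² = (√3/4)·100.802 = 43.65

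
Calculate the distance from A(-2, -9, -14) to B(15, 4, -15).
d = √[(17)² + (13)² + (-1)²] = √459 = 21.42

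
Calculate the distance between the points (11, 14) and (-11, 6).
Using the distance formula: d = sqrt((x₂-x₁)² + (y₂-y₁)²)
dx = (-11) - 11 = -22
dy = 6 - 14 = -8
d = sqrt((-22)² + (-8)²) = sqrt(484 + 64) = sqrt(548) = 23.41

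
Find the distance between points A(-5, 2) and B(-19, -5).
Using the distance formula: d = sqrt((x₂-x₁)² + (y₂-y₁)²)
dx = (-19) - (-5) = -14
dy = (-5) - 2 = -7
d = sqrt((-14)² + (-7)²) = sqrt(196 + 49) = sqrt(245) = 15.65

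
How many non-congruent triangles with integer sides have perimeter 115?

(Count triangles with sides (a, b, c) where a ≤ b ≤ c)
With a ≤ b ≤ c and a + b + c = 115, the triangle inequality a + b > c gives c < 115/2, so c ≤ 57.
Iterate a from 1 to ⌊p/3⌋ = 38; for each a, b ranges from a to ⌊(p−a)/2⌋ with c = p − a − b, keeping only c ≥ b.
Triples: (1, 57, 57), (2, 56, 57), (3, 55, 57), …
Count = 290 triangles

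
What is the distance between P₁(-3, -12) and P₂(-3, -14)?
Using the distance formula: d = sqrt((x₂-x₁)² + (y₂-y₁)²)
dx = (-3) - (-3) = 0
dy = (-14) - (-12) = -2
d = sqrt(0² + (-2)²) = sqrt(0 + 4) = sqrt(4) = 2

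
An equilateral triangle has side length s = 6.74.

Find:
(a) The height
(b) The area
(a) Height h = s·√3/2 = 6.74·√3/2 = 5.837
(b) Area = (√3/4)·s² = (√3/4)·6.74² = (√3/4)·45.4276 = 19.67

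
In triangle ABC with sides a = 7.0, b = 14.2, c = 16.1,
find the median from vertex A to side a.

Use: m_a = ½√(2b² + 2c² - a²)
m_a = ½√(2·14.2² + 2·16.1² - 7.0²)
m_a = ½√(403.28 + 518.42 - 49) = ½√872.7 = 14.77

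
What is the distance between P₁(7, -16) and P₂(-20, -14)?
Using the distance formula: d = sqrt((x₂-x₁)² + (y₂-y₁)²)
dx = (-20) - 7 = -27
dy = (-14) - (-16) = 2
d = sqrt((-27)² + 2²) = sqrt(729 + 4) = sqrt(733) = 27.07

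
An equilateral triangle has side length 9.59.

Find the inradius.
For an equilateral triangle, r = s/(2√3) where s is the side.
r = 9.59/(2√3) = 9.59/3.464102 = 2.768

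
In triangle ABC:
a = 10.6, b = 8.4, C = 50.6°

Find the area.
Using A = ½ab·sin(C):
A = ½·10.6·8.4·sin(50.6°) = ½·89.04·0.772734 = 34.4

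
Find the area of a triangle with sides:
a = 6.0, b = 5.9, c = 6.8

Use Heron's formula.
s = (a+b+c)/2 = (6.0+5.9+6.8)/2 = 9.35
A = √(s(s-a)(s-b)(s-c)) = √(9.35·3.35·3.45·2.55)
A = √275.56 = 16.6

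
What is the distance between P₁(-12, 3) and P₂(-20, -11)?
Using the distance formula: d = sqrt((x₂-x₁)² + (y₂-y₁)²)
dx = (-20) - (-12) = -8
dy = (-11) - 3 = -14
d = sqrt((-8)² + (-14)²) = sqrt(64 + 196) = sqrt(260) = 16.12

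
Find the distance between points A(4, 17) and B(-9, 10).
Using the distance formula: d = sqrt((x₂-x₁)² + (y₂-y₁)²)
dx = (-9) - 4 = -13
dy = 10 - 17 = -7
d = sqrt((-13)² + (-7)²) = sqrt(169 + 49) = sqrt(218) = 14.76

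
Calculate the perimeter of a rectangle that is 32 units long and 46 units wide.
Perimeter = 2 * (length + width)
Perimeter = 2 * (32 + 46)
Perimeter = 2 * 78
Perimeter = 156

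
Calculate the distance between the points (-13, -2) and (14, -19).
Using the distance formula: d = sqrt((x₂-x₁)² + (y₂-y₁)²)
dx = 14 - (-13) = 27
dy = (-19) - (-2) = -17
d = sqrt(27² + (-17)²) = sqrt(729 + 289) = sqrt(1018) = 31.91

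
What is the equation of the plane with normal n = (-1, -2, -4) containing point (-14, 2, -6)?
d = n·P = (-1)(-14) + (-2)(2) + (-4)(-6) = 34
Plane: -x - 2y - 4z = 34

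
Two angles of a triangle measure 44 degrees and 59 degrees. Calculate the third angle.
Sum of angles in a triangle = 180 degrees
Third angle = 180 - 44 - 59
Third angle = 77 degrees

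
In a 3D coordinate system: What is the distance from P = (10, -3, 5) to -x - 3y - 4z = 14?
d = |(-1)(10) + (-3)(-3) + (-4)(5) - (14)| / √((-1)² + (-3)² + (-4)²) = 35/√26 = 6.864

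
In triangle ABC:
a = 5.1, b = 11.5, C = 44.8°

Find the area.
Using A = ½ab·sin(C):
A = ½·5.1·11.5·sin(44.8°) = ½·58.65·0.704634 = 20.66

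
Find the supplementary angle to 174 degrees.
Supplementary angles sum to 180 degrees.
Other angle = 180 - 174
Other angle = 6 degrees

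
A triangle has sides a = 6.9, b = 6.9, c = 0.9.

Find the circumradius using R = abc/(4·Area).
s = (a+b+c)/2 = 7.35
Area = √(s(s-a)(s-b)(s-c)) = √(7.35·0.45·0.45·6.45) = 3.09839
R = abc/(4·Area) = (6.9·6.9·0.9)/(4·3.09839) = 42.849/12.39356 = 3.457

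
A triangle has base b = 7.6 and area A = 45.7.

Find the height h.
A = ½bh  →  h = 2A/b
h = 2·45.7/7.6 = 12.03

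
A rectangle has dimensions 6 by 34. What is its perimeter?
Perimeter = 2 * (length + width)
Perimeter = 2 * (6 + 34)
Perimeter = 2 * 40
Perimeter = 80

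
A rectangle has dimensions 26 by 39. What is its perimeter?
Perimeter = 2 * (length + width)
Perimeter = 2 * (26 + 39)
Perimeter = 2 * 65
Perimeter = 130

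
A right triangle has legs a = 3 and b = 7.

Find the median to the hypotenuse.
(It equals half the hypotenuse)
Hypotenuse c = √(3² + 7²) = √58 = 7.61577
Median to hypotenuse = c/2 = 3.808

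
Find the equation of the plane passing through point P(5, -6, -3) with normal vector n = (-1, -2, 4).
d = n·P = (-1)(5) + (-2)(-6) + (4)(-3) = -5
Plane: -x - 2y + 4z = -5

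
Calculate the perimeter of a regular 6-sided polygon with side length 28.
Perimeter = number of sides * side length
Perimeter = 6 * 28
Perimeter = 168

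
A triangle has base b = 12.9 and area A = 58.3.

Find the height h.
A = ½bh  →  h = 2A/b
h = 2·58.3/12.9 = 9.039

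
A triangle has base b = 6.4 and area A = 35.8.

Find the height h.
A = ½bh  →  h = 2A/b
h = 2·35.8/6.4 = 11.19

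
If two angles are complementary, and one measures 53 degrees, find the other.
Complementary angles sum to 90 degrees.
Other angle = 90 - 53
Other angle = 37 degrees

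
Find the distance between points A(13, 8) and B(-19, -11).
Using the distance formula: d = sqrt((x₂-x₁)² + (y₂-y₁)²)
dx = (-19) - 13 = -32
dy = (-11) - 8 = -19
d = sqrt((-32)² + (-19)²) = sqrt(1024 + 361) = sqrt(1385) = 37.22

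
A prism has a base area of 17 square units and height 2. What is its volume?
Volume = base area * height
Volume = 17 * 2
Volume = 34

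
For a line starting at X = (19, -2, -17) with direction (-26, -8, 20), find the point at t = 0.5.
P(0.5) = (19 + (-26)(0.5), -2 + (-8)(0.5), -17 + 20(0.5)) = (6, -6, -7)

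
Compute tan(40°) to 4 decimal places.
tan(40 degrees) = 0.8391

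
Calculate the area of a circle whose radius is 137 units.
Area = pi * r²
Area = pi * 137²
Area = pi * 18769
Area = 58964.55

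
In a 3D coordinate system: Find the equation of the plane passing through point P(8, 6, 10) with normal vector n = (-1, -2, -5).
d = n·P = (-1)(8) + (-2)(6) + (-5)(10) = -70
Plane: -x - 2y - 5z = -70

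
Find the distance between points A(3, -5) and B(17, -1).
Using the distance formula: d = sqrt((x₂-x₁)² + (y₂-y₁)²)
dx = 17 - 3 = 14
dy = (-1) - (-5) = 4
d = sqrt(14² + 4²) = sqrt(196 + 16) = sqrt(212) = 14.56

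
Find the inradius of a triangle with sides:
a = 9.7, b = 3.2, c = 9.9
s = (a+b+c)/2 = (9.7+3.2+9.9)/2 = 11.4
Area = √(s(s-a)(s-b)(s-c)) = √(11.4·1.7·8.2·1.5) = 15.4394
r = Area/s = 15.4394/11.4 = 1.354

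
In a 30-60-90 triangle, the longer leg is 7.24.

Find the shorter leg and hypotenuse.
In a 30-60-90 triangle, sides are in ratio 1 : √3 : 2.
Long leg = short leg·√3  →  short leg = 7.24/√3 = 4.18
Hypotenuse = 2·(short leg) = 2·7.24/√3 = 8.36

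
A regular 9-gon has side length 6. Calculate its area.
For a regular 9-gon with side length s = 6:
Apothem a = s / (2*tan(pi/9)) = 6 / (2*tan(pi/9)) ≈ 8.24243
Perimeter P = 9 * 6 = 54
Area = (1/2) * P * a = (1/2) * 54 * 8.24243 = 222.55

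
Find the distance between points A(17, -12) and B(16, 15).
Using the distance formula: d = sqrt((x₂-x₁)² + (y₂-y₁)²)
dx = 16 - 17 = -1
dy = 15 - (-12) = 27
d = sqrt((-1)² + 27²) = sqrt(1 + 729) = sqrt(730) = 27.02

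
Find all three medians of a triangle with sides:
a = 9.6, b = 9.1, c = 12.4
Using m_x = ½√(2y² + 2z² - x²):
m_a = ½√(2·9.1² + 2·12.4² - 9.6²) = ½√380.98 = 9.759
m_b = ½√(2·9.6² + 2·12.4² - 9.1²) = ½√409.03 = 10.11
m_c = ½√(2·9.6² + 2·9.1² - 12.4²) = ½√196.18 = 7.003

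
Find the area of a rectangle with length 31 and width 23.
Area = length * width
Area = 31 * 23
Area = 713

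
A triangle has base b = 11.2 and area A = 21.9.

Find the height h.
A = ½bh  →  h = 2A/b
h = 2·21.9/11.2 = 3.911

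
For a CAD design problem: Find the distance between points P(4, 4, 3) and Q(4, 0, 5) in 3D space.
d = √[(0)² + (-4)² + (2)²] = √20 = 4.472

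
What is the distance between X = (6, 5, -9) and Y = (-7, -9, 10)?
d = √[(-13)² + (-14)² + (19)²] = √726 = 26.94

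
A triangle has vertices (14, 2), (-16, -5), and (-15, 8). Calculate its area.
Using the coordinate formula: Area = (1/2)|x₁(y₂-y₃) + x₂(y₃-y₁) + x₃(y₁-y₂)|
Area = (1/2)|14((-5)-8) + (-16)(8-2) + (-15)(2-(-5))|
Area = (1/2)|14*(-13) + (-16)*6 + (-15)*7|
Area = (1/2)|(-182) + (-96) + (-105)|
Area = (1/2)*383 = 191.50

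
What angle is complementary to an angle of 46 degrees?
Complementary angles sum to 90 degrees.
Other angle = 90 - 46
Other angle = 44 degrees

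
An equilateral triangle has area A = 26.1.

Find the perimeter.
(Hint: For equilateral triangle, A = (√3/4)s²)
A = (√3/4)s²  →  s² = 4A/√3 = 4·26.1/√3 = 60.2754
s = 7.76372
Perimeter = 3s = 23.29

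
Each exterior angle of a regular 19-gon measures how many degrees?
Exterior angle of a regular n-gon = 360/n
Exterior angle = 360/19
Exterior angle = 18.95 degrees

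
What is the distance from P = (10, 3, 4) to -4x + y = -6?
d = |(-4)(10) + 1(3) + 0(4) - (-6)| / √((-4)² + 1² + 0²) = 31/√17 = 7.519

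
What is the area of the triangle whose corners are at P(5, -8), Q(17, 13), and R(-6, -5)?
Using the coordinate formula: Area = (1/2)|x₁(y₂-y₃) + x₂(y₃-y₁) + x₃(y₁-y₂)|
Area = (1/2)|5(13-(-5)) + 17((-5)-(-8)) + (-6)((-8)-13)|
Area = (1/2)|5*18 + 17*3 + (-6)*(-21)|
Area = (1/2)|90 + 51 + 126|
Area = (1/2)*267 = 133.50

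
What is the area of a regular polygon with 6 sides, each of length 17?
For a regular 6-gon with side length s = 17:
Apothem a = s / (2*tan(pi/6)) = 17 / (2*tan(pi/6)) ≈ 14.7224
Perimeter P = 6 * 17 = 102
Area = (1/2) * P * a = (1/2) * 102 * 14.7224 = 750.84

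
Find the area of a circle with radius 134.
Area = pi * r²
Area = pi * 134²
Area = pi * 17956
Area = 56410.44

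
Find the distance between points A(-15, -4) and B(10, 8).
Using the distance formula: d = sqrt((x₂-x₁)² + (y₂-y₁)²)
dx = 10 - (-15) = 25
dy = 8 - (-4) = 12
d = sqrt(25² + 12²) = sqrt(625 + 144) = sqrt(769) = 27.73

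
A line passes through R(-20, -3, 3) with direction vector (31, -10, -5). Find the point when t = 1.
P(1) = (-20 + 31(1), -3 + (-10)(1), 3 + (-5)(1)) = (11, -13, -2)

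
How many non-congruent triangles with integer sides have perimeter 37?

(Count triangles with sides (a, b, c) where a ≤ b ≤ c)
With a ≤ b ≤ c and a + b + c = 37, the triangle inequality a + b > c gives c < 37/2, so c ≤ 18.
Iterate a from 1 to ⌊p/3⌋ = 12; for each a, b ranges from a to ⌊(p−a)/2⌋ with c = p − a − b, keeping only c ≥ b.
Triples: (1, 18, 18), (2, 17, 18), (3, 16, 18), …
Count = 33 triangles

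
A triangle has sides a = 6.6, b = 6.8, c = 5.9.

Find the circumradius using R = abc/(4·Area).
s = (a+b+c)/2 = 9.65
Area = √(s(s-a)(s-b)(s-c)) = √(9.65·3.05·2.85·3.75) = 17.7358
R = abc/(4·Area) = (6.6·6.8·5.9)/(4·17.7358) = 264.792/70.9432 = 3.732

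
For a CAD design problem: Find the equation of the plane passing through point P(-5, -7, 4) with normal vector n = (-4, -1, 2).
d = n·P = (-4)(-5) + (-1)(-7) + (2)(4) = 35
Plane: -4x - y + 2z = 35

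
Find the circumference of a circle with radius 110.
Circumference = 2 * pi * r
Circumference = 2 * pi * 110
Circumference = 691.15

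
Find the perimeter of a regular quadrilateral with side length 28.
Perimeter = number of sides * side length
Perimeter = 4 * 28
Perimeter = 112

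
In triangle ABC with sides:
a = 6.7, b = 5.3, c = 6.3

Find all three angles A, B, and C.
By the law of cosines:
cos(A) = (b² + c² - a²)/(2bc) = 0.342767  →  A = 69.95°
cos(B) = (a² + c² - b²)/(2ac) = 0.669154  →  B = 48°
cos(C) = (a² + b² - c²)/(2ab) = 0.468741  →  C = 62.05°
Check: A + B + C = 180.0° ✓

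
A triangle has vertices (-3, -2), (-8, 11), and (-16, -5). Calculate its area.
Using the coordinate formula: Area = (1/2)|x₁(y₂-y₃) + x₂(y₃-y₁) + x₃(y₁-y₂)|
Area = (1/2)|(-3)(11-(-5)) + (-8)((-5)-(-2)) + (-16)((-2)-11)|
Area = (1/2)|(-3)*16 + (-8)*(-3) + (-16)*(-13)|
Area = (1/2)|(-48) + 24 + 208|
Area = (1/2)*184 = 92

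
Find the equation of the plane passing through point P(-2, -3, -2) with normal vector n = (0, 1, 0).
d = n·P = (0)(-2) + (1)(-3) + (0)(-2) = -3
Plane: y = -3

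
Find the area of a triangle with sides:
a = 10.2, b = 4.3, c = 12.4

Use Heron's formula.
s = (a+b+c)/2 = (10.2+4.3+12.4)/2 = 13.45
A = √(s(s-a)(s-b)(s-c)) = √(13.45·3.25·9.15·1.05)
A = √419.968 = 20.49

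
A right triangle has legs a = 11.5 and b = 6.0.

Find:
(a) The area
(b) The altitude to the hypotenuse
(a) Area = ½ab = ½·11.5·6.0 = 34.5
(b) Hypotenuse c = √(11.5² + 6.0²) = √168.25 = 12.9711
    Area = ½·c·h_c  →  h_c = 2·Area/c = 2·34.5/12.9711 = 5.32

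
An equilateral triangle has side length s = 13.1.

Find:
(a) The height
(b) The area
(a) Height h = s·√3/2 = 13.1·√3/2 = 11.34
(b) Area = (√3/4)·s² = (√3/4)·13.1² = (√3/4)·171.61 = 74.31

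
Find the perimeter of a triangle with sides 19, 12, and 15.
Perimeter = sum of all sides
Perimeter = 19 + 12 + 15
Perimeter = 46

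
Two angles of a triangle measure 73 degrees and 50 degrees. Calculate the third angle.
Sum of angles in a triangle = 180 degrees
Third angle = 180 - 73 - 50
Third angle = 57 degrees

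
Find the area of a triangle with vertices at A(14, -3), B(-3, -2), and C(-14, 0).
Using the coordinate formula: Area = (1/2)|x₁(y₂-y₃) + x₂(y₃-y₁) + x₃(y₁-y₂)|
Area = (1/2)|14((-2)-0) + (-3)(0-(-3)) + (-14)((-3)-(-2))|
Area = (1/2)|14*(-2) + (-3)*3 + (-14)*(-1)|
Area = (1/2)|(-28) + (-9) + 14|
Area = (1/2)*23 = 11.50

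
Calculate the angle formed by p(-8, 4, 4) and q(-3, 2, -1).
p·q = 28, |p|² = 96, |q|² = 14
cos θ = 28/√1344 ≈ 0.7638
θ ≈ 40.2°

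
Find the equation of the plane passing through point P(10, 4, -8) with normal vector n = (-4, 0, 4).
d = n·P = (-4)(10) + (0)(4) + (4)(-8) = -72
Plane: -4x + 4z = -72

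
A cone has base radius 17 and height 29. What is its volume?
Volume = (1/3) * pi * r² * h
Volume = (1/3) * pi * 17² * 29
Volume = (1/3) * pi * 289 * 29
Volume = (1/3) * pi * 8381
Volume = 8776.56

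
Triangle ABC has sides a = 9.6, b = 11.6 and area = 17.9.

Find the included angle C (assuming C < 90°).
Area = ½ab·sin(C)  →  sin(C) = 2·Area/(ab)
sin(C) = 2·17.9/(9.6·11.6) = 0.321480
C = arcsin(0.321480) = 18.75°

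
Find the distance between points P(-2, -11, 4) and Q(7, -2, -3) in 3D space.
d = √[(9)² + (9)² + (-7)²] = √211 = 14.53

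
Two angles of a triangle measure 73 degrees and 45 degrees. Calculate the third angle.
Sum of angles in a triangle = 180 degrees
Third angle = 180 - 73 - 45
Third angle = 62 degrees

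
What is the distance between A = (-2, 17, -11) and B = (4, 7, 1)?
d = √[(6)² + (-10)² + (12)²] = √280 = 16.73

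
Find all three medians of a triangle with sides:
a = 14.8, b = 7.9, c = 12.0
Using m_x = ½√(2y² + 2z² - x²):
m_a = ½√(2·7.9² + 2·12.0² - 14.8²) = ½√193.78 = 6.96
m_b = ½√(2·14.8² + 2·12.0² - 7.9²) = ½√663.67 = 12.88
m_c = ½√(2·14.8² + 2·7.9² - 12.0²) = ½√418.9 = 10.23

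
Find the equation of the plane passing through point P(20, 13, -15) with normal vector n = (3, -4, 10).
d = n·P = (3)(20) + (-4)(13) + (10)(-15) = -142
Plane: 3x - 4y + 10z = -142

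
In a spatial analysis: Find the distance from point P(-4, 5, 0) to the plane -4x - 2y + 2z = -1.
d = |(-4)(-4) + (-2)(5) + 2(0) - (-1)| / √((-4)² + (-2)² + 2²) = 7/√24 = 1.429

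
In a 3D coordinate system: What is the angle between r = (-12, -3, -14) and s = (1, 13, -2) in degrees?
r·s = -23, |r|² = 349, |s|² = 174
cos θ = -23/√60726 ≈ -0.09333
θ ≈ 95.36°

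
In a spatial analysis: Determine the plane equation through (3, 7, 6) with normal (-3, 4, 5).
d = n·P = (-3)(3) + (4)(7) + (5)(6) = 49
Plane: -3x + 4y + 5z = 49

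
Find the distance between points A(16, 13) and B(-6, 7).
Using the distance formula: d = sqrt((x₂-x₁)² + (y₂-y₁)²)
dx = (-6) - 16 = -22
dy = 7 - 13 = -6
d = sqrt((-22)² + (-6)²) = sqrt(484 + 36) = sqrt(520) = 22.80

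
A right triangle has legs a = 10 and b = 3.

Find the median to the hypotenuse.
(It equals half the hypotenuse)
Hypotenuse c = √(10² + 3²) = √109 = 10.4403
Median to hypotenuse = c/2 = 5.22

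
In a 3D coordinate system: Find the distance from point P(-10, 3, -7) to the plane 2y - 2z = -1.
d = |0(-10) + 2(3) + (-2)(-7) - (-1)| / √(0² + 2² + (-2)²) = 21/√8 = 7.425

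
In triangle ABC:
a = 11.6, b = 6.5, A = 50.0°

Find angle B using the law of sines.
sin(B)/b = sin(A)/a
sin(B) = b·sin(A)/a = 6.5·sin(50.0°)/11.6 = 0.429249
B = arcsin(0.429249) = 25.42°  (b ≤ a, so B ≤ A and the acute solution is unique)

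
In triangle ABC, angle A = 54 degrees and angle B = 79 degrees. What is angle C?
Sum of angles in a triangle = 180 degrees
Third angle = 180 - 54 - 79
Third angle = 47 degrees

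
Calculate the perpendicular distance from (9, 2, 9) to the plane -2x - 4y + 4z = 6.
d = |(-2)(9) + (-4)(2) + 4(9) - (6)| / √((-2)² + (-4)² + 4²) = 4/√36 = 0.6667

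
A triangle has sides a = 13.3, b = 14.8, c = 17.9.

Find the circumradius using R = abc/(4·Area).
s = (a+b+c)/2 = 23
Area = √(s(s-a)(s-b)(s-c)) = √(23·9.7·8.2·5.1) = 96.5921
R = abc/(4·Area) = (13.3·14.8·17.9)/(4·96.5921) = 3523.436/386.3684 = 9.119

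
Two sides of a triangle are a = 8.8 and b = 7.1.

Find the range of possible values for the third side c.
By the triangle inequality: |a - b| < c < a + b
|8.8 - 7.1| < c < 8.8 + 7.1
1.7 < c < 15.9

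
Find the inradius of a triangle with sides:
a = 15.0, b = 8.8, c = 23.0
s = (a+b+c)/2 = (15.0+8.8+23.0)/2 = 23.4
Area = √(s(s-a)(s-b)(s-c)) = √(23.4·8.4·14.6·0.4) = 33.8808
r = Area/s = 33.8808/23.4 = 1.448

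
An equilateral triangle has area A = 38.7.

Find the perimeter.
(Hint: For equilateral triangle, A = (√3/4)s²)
A = (√3/4)s²  →  s² = 4A/√3 = 4·38.7/√3 = 89.3738
s = 9.45377
Perimeter = 3s = 28.36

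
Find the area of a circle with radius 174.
Area = pi * r²
Area = pi * 174²
Area = pi * 30276
Area = 95114.86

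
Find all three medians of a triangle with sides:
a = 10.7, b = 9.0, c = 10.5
Using m_x = ½√(2y² + 2z² - x²):
m_a = ½√(2·9.0² + 2·10.5² - 10.7²) = ½√268.01 = 8.186
m_b = ½√(2·10.7² + 2·10.5² - 9.0²) = ½√368.48 = 9.598
m_c = ½√(2·10.7² + 2·9.0² - 10.5²) = ½√280.73 = 8.377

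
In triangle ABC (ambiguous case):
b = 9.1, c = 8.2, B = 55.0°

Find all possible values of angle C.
sin(C)/c = sin(B)/b  →  sin(C) = c·sin(B)/b = 8.2·sin(55.0°)/9.1 = 0.738137
C₁ = arcsin(0.738137) = 47.57°,  C₂ = 180° - C₁ = 132.43°
Check C₂: A = 180° - 55.0° - 132.43° = -7.43° ≤ 0, rejected
C = 47.57° (one solution)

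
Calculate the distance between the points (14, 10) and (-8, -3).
Using the distance formula: d = sqrt((x₂-x₁)² + (y₂-y₁)²)
dx = (-8) - 14 = -22
dy = (-3) - 10 = -13
d = sqrt((-22)² + (-13)²) = sqrt(484 + 169) = sqrt(653) = 25.55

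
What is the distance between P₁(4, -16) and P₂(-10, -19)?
Using the distance formula: d = sqrt((x₂-x₁)² + (y₂-y₁)²)
dx = (-10) - 4 = -14
dy = (-19) - (-16) = -3
d = sqrt((-14)² + (-3)²) = sqrt(196 + 9) = sqrt(205) = 14.32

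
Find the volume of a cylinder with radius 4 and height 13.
Volume = pi * r² * h
Volume = pi * 4² * 13
Volume = pi * 16 * 13
Volume = pi * 208
Volume = 653.45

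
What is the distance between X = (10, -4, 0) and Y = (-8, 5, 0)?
d = √[(-18)² + (9)² + (0)²] = √405 = 20.12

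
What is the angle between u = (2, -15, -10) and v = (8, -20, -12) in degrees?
u·v = 436, |u|² = 329, |v|² = 608
cos θ = 436/√200032 ≈ 0.9748
θ ≈ 12.88°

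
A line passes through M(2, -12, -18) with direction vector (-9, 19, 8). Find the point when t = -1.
P(-1) = (2 + (-9)(-1), -12 + 19(-1), -18 + 8(-1)) = (11, -31, -26)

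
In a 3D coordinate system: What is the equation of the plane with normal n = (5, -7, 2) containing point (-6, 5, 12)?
d = n·P = (5)(-6) + (-7)(5) + (2)(12) = -41
Plane: 5x - 7y + 2z = -41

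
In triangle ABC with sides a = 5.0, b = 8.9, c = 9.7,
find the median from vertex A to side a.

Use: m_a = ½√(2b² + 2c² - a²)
m_a = ½√(2·8.9² + 2·9.7² - 5.0²)
m_a = ½√(158.42 + 188.18 - 25) = ½√321.6 = 8.967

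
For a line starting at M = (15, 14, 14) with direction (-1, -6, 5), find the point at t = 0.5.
P(0.5) = (15 + (-1)(0.5), 14 + (-6)(0.5), 14 + 5(0.5)) = (14.5, 11, 16.5)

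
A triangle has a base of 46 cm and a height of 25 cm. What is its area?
Area = (1/2) * base * height
Area = (1/2) * 46 * 25
Area = 575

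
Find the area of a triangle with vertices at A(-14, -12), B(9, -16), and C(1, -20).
Using the coordinate formula: Area = (1/2)|x₁(y₂-y₃) + x₂(y₃-y₁) + x₃(y₁-y₂)|
Area = (1/2)|(-14)((-16)-(-20)) + 9((-20)-(-12)) + 1((-12)-(-16))|
Area = (1/2)|(-14)*4 + 9*(-8) + 1*4|
Area = (1/2)|(-56) + (-72) + 4|
Area = (1/2)*124 = 62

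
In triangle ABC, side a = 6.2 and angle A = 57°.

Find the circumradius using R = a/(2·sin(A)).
R = a/(2·sin(A)) = 6.2/(2·sin(57°))
R = 6.2/(2·0.838671) = 6.2/1.677341 = 3.696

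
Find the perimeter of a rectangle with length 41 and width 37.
Perimeter = 2 * (length + width)
Perimeter = 2 * (41 + 37)
Perimeter = 2 * 78
Perimeter = 156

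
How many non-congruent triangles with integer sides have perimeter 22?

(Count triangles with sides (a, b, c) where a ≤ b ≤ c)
With a ≤ b ≤ c and a + b + c = 22, the triangle inequality a + b > c gives c < 22/2, so c ≤ 10.
Iterate a from 1 to ⌊p/3⌋ = 7; for each a, b ranges from a to ⌊(p−a)/2⌋ with c = p − a − b, keeping only c ≥ b.
Triples: (2, 10, 10), (3, 9, 10), (4, 8, 10), …
Count = 10 triangles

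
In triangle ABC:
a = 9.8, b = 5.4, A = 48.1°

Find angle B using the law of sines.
sin(B)/b = sin(A)/a
sin(B) = b·sin(A)/a = 5.4·sin(48.1°)/9.8 = 0.410131
B = arcsin(0.410131) = 24.21°  (b ≤ a, so B ≤ A and the acute solution is unique)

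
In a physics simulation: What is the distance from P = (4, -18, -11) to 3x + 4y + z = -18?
d = |3(4) + 4(-18) + 1(-11) - (-18)| / √(3² + 4² + 1²) = 53/√26 = 10.39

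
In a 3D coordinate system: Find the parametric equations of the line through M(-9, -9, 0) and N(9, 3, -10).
Direction vector d = N - M = (18, 12, -10)
x = -9 + 18t, y = -9 + 12t, z = 0 - 10t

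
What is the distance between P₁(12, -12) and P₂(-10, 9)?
Using the distance formula: d = sqrt((x₂-x₁)² + (y₂-y₁)²)
dx = (-10) - 12 = -22
dy = 9 - (-12) = 21
d = sqrt((-22)² + 21²) = sqrt(484 + 441) = sqrt(925) = 30.41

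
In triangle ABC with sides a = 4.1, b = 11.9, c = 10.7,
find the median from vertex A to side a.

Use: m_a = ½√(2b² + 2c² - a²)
m_a = ½√(2·11.9² + 2·10.7² - 4.1²)
m_a = ½√(283.22 + 228.98 - 16.81) = ½√495.39 = 11.13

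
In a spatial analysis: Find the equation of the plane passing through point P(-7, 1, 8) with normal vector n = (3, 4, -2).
d = n·P = (3)(-7) + (4)(1) + (-2)(8) = -33
Plane: 3x + 4y - 2z = -33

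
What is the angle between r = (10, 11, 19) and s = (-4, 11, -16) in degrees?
r·s = -223, |r|² = 582, |s|² = 393
cos θ = -223/√228726 ≈ -0.4663
θ ≈ 117.8°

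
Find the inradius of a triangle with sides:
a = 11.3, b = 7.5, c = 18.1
s = (a+b+c)/2 = (11.3+7.5+18.1)/2 = 18.45
Area = √(s(s-a)(s-b)(s-c)) = √(18.45·7.15·10.95·0.35) = 22.485
r = Area/s = 22.485/18.45 = 1.219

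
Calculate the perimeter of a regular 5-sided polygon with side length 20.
Perimeter = number of sides * side length
Perimeter = 5 * 20
Perimeter = 100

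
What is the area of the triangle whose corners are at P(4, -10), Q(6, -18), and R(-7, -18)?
Using the coordinate formula: Area = (1/2)|x₁(y₂-y₃) + x₂(y₃-y₁) + x₃(y₁-y₂)|
Area = (1/2)|4((-18)-(-18)) + 6((-18)-(-10)) + (-7)((-10)-(-18))|
Area = (1/2)|4*0 + 6*(-8) + (-7)*8|
Area = (1/2)|0 + (-48) + (-56)|
Area = (1/2)*104 = 52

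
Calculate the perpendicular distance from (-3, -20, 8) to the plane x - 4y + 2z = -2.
d = |1(-3) + (-4)(-20) + 2(8) - (-2)| / √(1² + (-4)² + 2²) = 95/√21 = 20.73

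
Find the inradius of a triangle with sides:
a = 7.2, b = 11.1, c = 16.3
s = (a+b+c)/2 = (7.2+11.1+16.3)/2 = 17.3
Area = √(s(s-a)(s-b)(s-c)) = √(17.3·10.1·6.2·1) = 32.9139
r = Area/s = 32.9139/17.3 = 1.903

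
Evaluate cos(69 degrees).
cos(69 degrees) = 0.3584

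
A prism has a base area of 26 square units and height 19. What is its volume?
Volume = base area * height
Volume = 26 * 19
Volume = 494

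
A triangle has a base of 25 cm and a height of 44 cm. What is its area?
Area = (1/2) * base * height
Area = (1/2) * 25 * 44
Area = 550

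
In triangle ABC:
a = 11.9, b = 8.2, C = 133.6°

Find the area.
Using A = ½ab·sin(C):
A = ½·11.9·8.2·sin(133.6°) = ½·97.58·0.724172 = 35.33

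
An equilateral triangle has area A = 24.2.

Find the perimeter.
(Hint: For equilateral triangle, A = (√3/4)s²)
A = (√3/4)s²  →  s² = 4A/√3 = 4·24.2/√3 = 55.8875
s = 7.47579
Perimeter = 3s = 22.43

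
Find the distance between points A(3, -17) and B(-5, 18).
Using the distance formula: d = sqrt((x₂-x₁)² + (y₂-y₁)²)
dx = (-5) - 3 = -8
dy = 18 - (-17) = 35
d = sqrt((-8)² + 35²) = sqrt(64 + 1225) = sqrt(1289) = 35.90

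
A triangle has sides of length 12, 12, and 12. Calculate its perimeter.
Perimeter = sum of all sides
Perimeter = 12 + 12 + 12
Perimeter = 36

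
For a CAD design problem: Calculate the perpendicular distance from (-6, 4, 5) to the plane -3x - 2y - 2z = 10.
d = |(-3)(-6) + (-2)(4) + (-2)(5) - (10)| / √((-3)² + (-2)² + (-2)²) = 10/√17 = 2.425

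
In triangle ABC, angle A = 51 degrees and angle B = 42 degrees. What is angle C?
Sum of angles in a triangle = 180 degrees
Third angle = 180 - 51 - 42
Third angle = 87 degrees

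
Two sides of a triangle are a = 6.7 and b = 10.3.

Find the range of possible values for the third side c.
By the triangle inequality: |a - b| < c < a + b
|6.7 - 10.3| < c < 6.7 + 10.3
3.6 < c < 17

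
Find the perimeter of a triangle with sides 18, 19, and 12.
Perimeter = sum of all sides
Perimeter = 18 + 19 + 12
Perimeter = 49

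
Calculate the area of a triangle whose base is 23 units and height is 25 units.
Area = (1/2) * base * height
Area = (1/2) * 23 * 25
Area = 287.50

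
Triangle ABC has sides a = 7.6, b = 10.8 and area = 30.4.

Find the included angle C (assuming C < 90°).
Area = ½ab·sin(C)  →  sin(C) = 2·Area/(ab)
sin(C) = 2·30.4/(7.6·10.8) = 0.740741
C = arcsin(0.740741) = 47.79°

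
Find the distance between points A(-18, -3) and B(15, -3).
Using the distance formula: d = sqrt((x₂-x₁)² + (y₂-y₁)²)
dx = 15 - (-18) = 33
dy = (-3) - (-3) = 0
d = sqrt(33² + 0²) = sqrt(1089 + 0) = sqrt(1089) = 33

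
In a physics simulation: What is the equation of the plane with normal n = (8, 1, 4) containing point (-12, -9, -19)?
d = n·P = (8)(-12) + (1)(-9) + (4)(-19) = -181
Plane: 8x + y + 4z = -181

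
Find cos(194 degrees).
cos(194 degrees) = -0.9703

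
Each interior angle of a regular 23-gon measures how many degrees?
Interior angle of a regular n-gon = (n-2)*180/n
Interior angle = (23-2)*180/23
Interior angle = 21*180/23
Interior angle = 3780/23
Interior angle = 164.35 degrees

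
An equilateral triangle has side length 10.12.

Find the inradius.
For an equilateral triangle, r = s/(2√3) where s is the side.
r = 10.12/(2√3) = 10.12/3.464102 = 2.921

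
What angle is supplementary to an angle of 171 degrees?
Supplementary angles sum to 180 degrees.
Other angle = 180 - 171
Other angle = 9 degrees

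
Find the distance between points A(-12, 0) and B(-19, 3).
Using the distance formula: d = sqrt((x₂-x₁)² + (y₂-y₁)²)
dx = (-19) - (-12) = -7
dy = 3 - 0 = 3
d = sqrt((-7)² + 3²) = sqrt(49 + 9) = sqrt(58) = 7.62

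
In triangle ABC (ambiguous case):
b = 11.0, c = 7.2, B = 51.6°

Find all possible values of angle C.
sin(C)/c = sin(B)/b  →  sin(C) = c·sin(B)/b = 7.2·sin(51.6°)/11.0 = 0.512963
C₁ = arcsin(0.512963) = 30.86°,  C₂ = 180° - C₁ = 149.14°
Check C₂: A = 180° - 51.6° - 149.14° = -20.74° ≤ 0, rejected
C = 30.86° (one solution)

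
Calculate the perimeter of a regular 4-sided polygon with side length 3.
Perimeter = number of sides * side length
Perimeter = 4 * 3
Perimeter = 12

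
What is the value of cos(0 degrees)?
cos(0 degrees) = 1
Decimal approximation: 1.0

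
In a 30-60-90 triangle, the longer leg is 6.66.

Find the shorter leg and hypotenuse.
In a 30-60-90 triangle, sides are in ratio 1 : √3 : 2.
Long leg = short leg·√3  →  short leg = 6.66/√3 = 3.845
Hypotenuse = 2·(short leg) = 2·6.66/√3 = 7.69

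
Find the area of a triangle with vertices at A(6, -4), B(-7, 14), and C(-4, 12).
Using the coordinate formula: Area = (1/2)|x₁(y₂-y₃) + x₂(y₃-y₁) + x₃(y₁-y₂)|
Area = (1/2)|6(14-12) + (-7)(12-(-4)) + (-4)((-4)-14)|
Area = (1/2)|6*2 + (-7)*16 + (-4)*(-18)|
Area = (1/2)|12 + (-112) + 72|
Area = (1/2)*28 = 14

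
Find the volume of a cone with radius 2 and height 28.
Volume = (1/3) * pi * r² * h
Volume = (1/3) * pi * 2² * 28
Volume = (1/3) * pi * 4 * 28
Volume = (1/3) * pi * 112
Volume = 117.29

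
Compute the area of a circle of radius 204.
Area = pi * r²
Area = pi * 204²
Area = pi * 41616
Area = 130740.52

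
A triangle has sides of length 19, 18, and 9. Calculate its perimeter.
Perimeter = sum of all sides
Perimeter = 19 + 18 + 9
Perimeter = 46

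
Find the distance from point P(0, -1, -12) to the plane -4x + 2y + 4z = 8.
d = |(-4)(0) + 2(-1) + 4(-12) - (8)| / √((-4)² + 2² + 4²) = 58/√36 = 9.667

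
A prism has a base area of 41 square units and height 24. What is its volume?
Volume = base area * height
Volume = 41 * 24
Volume = 984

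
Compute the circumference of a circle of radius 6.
Circumference = 2 * pi * r
Circumference = 2 * pi * 6
Circumference = 37.70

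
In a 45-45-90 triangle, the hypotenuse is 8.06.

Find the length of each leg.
In a 45-45-90 triangle, hypotenuse = leg·√2  →  leg = hypotenuse/√2
leg = 8.06/√2 = 5.699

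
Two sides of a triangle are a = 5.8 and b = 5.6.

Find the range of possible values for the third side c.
By the triangle inequality: |a - b| < c < a + b
|5.8 - 5.6| < c < 5.8 + 5.6
0.2 < c < 11.4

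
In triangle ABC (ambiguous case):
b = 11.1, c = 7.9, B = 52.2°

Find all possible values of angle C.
sin(C)/c = sin(B)/b  →  sin(C) = c·sin(B)/b = 7.9·sin(52.2°)/11.1 = 0.562363
C₁ = arcsin(0.562363) = 34.22°,  C₂ = 180° - C₁ = 145.78°
Check C₂: A = 180° - 52.2° - 145.78° = -17.98° ≤ 0, rejected
C = 34.22° (one solution)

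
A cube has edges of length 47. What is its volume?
Volume = s³
Volume = 47³
Volume = 103823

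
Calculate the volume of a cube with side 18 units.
Volume = s³
Volume = 18³
Volume = 5832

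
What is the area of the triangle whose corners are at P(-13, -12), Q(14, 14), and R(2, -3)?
Using the coordinate formula: Area = (1/2)|x₁(y₂-y₃) + x₂(y₃-y₁) + x₃(y₁-y₂)|
Area = (1/2)|(-13)(14-(-3)) + 14((-3)-(-12)) + 2((-12)-14)|
Area = (1/2)|(-13)*17 + 14*9 + 2*(-26)|
Area = (1/2)|(-221) + 126 + (-52)|
Area = (1/2)*147 = 73.50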